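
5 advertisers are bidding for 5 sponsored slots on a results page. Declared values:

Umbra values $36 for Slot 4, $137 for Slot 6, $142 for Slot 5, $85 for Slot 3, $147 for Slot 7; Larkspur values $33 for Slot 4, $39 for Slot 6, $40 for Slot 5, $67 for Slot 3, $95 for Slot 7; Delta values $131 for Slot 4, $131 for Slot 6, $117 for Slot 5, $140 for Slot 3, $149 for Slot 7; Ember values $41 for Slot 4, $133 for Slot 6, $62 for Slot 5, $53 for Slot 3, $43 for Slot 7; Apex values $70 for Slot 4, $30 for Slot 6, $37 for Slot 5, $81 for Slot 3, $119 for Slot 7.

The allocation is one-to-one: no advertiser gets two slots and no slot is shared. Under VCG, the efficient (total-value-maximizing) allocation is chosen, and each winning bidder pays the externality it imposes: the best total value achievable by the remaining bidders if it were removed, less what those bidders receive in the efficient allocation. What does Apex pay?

Efficient allocation: Umbra→Slot 5 ($142), Larkspur→Slot 3 ($67), Delta→Slot 4 ($131), Ember→Slot 6 ($133), Apex→Slot 7 ($119); total welfare W = $592.
Apex receives Slot 7 at value $119, so the others get W − 119 = $473.
Without Apex: best allocation of the remaining 4 bidders over all 5 slots is Umbra→Slot 5 ($142), Larkspur→Slot 7 ($95), Delta→Slot 3 ($140), Ember→Slot 6 ($133), total $510.
VCG payment = (others' best without Apex) − (others' welfare with Apex) = 510 − 473 = $37.

Apex pays $37.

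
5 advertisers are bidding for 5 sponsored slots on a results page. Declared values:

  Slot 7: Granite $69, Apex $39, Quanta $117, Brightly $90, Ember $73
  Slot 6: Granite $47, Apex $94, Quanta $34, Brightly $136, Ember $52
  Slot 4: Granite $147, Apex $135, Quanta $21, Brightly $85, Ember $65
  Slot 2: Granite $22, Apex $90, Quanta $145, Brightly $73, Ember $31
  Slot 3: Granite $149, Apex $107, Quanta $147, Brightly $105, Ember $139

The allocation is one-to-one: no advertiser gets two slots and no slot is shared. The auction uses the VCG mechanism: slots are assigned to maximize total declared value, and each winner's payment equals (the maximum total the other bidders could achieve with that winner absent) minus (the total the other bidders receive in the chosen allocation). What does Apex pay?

Efficient allocation: Granite→Slot 3 ($149), Apex→Slot 4 ($135), Quanta→Slot 2 ($145), Brightly→Slot 6 ($136), Ember→Slot 7 ($73); total welfare W = $638.
Apex receives Slot 4 at value $135, so the others get W − 135 = $503.
Without Apex: best allocation of the remaining 4 bidders over all 5 slots is Granite→Slot 4 ($147), Quanta→Slot 2 ($145), Brightly→Slot 6 ($136), Ember→Slot 3 ($139), total $567.
VCG payment = (others' best without Apex) − (others' welfare with Apex) = 567 − 503 = $64.

Apex pays $64.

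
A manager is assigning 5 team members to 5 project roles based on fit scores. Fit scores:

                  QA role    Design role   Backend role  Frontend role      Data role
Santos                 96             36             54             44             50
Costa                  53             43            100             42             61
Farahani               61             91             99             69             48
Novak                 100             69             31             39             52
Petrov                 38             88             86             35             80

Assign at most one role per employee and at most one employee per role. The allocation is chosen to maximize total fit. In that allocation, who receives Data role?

Optimal: Santos→Frontend role (44 pts), Costa→Backend role (100 pts), Farahani→Design role (91 pts), Novak→QA role (100 pts), Petrov→Data role (80 pts) — total 44+100+91+100+80 = 415 pts.
Row-greedy (each employee in turn takes its best remaining role) gives 374 pts, worse by 41.
Next-best assignment: Santos→QA role, Costa→Backend role, Farahani→Frontend role, Novak→Design role, Petrov→Data role = 414 pts.
No other one-to-one assignment exceeds 415 pts.
Petrov's own top role is Design role (88 pts), but forcing Petrov→Design role and reassigning the rest optimally gives only 407 pts — worse by 8.

Petrov receives Data role.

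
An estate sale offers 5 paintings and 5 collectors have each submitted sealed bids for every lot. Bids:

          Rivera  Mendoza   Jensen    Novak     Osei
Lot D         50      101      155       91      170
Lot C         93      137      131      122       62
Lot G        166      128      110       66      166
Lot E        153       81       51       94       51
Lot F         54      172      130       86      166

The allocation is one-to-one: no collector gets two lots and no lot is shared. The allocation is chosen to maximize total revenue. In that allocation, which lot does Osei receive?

Treat this as an assignment problem: match each collector to one lot.
Optimal: Rivera→Lot E ($153), Mendoza→Lot F ($172), Jensen→Lot D ($155), Novak→Lot C ($122), Osei→Lot G ($166) — total 153+172+155+122+166 = $768.
Column-greedy (each lot in turn goes to its best remaining collector) gives $697, worse by 71.
Next-best assignment: Rivera→Lot G, Mendoza→Lot F, Jensen→Lot C, Novak→Lot E, Osei→Lot D = $733.
Osei's own top lot is Lot D ($170), but forcing Osei→Lot D and reassigning the rest optimally gives only $733 — worse by 35.

Osei receives Lot G.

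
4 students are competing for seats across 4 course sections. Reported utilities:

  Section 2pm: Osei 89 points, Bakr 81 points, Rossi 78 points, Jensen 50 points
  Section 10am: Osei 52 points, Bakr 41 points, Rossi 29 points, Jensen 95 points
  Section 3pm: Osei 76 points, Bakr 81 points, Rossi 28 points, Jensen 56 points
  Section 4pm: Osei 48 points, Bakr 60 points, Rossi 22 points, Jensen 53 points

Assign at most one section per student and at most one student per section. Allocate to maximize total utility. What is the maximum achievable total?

This is a one-to-one assignment (maximum-weight bipartite matching).
Optimal: Osei→Section 3pm (76 points), Bakr→Section 4pm (60 points), Rossi→Section 2pm (78 points), Jensen→Section 10am (95 points) — total 76+60+78+95 = 309 points.
Row-greedy (each student in turn takes its best remaining section) gives 252 points, worse by 57.
Swapping Rossi↔Bakr (Rossi→Section 4pm 22 points, Bakr→Section 2pm 81 points) loses 35.

Maximum total: 309 points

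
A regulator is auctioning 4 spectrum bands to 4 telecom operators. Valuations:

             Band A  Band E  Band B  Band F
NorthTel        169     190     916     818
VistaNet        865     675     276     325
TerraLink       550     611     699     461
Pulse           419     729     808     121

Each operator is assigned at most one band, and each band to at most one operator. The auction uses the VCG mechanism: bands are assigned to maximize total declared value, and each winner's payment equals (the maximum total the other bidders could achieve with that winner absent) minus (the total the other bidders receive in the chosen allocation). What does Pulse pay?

Pulse pays $10M.

Efficient allocation: NorthTel→Band F ($818M), VistaNet→Band A ($865M), TerraLink→Band B ($699M), Pulse→Band E ($729M); total welfare W = $3111M.
Pulse receives Band E at value $729M, so the others get W − 729 = $2382M.
Without Pulse: best allocation of the remaining 3 bidders over all 4 bands is NorthTel→Band B ($916M), VistaNet→Band A ($865M), TerraLink→Band E ($611M), total $2392M.
VCG payment = (others' best without Pulse) − (others' welfare with Pulse) = 2392 − 2382 = $10M.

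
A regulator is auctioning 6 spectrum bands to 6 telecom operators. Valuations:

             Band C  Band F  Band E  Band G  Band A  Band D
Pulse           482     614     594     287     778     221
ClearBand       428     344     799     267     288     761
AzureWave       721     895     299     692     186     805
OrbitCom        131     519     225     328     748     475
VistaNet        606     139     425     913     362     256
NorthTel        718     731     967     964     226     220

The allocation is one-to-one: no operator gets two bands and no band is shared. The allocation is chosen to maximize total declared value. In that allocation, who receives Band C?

Optimal: Pulse→Band C ($482M), ClearBand→Band D ($761M), AzureWave→Band F ($895M), OrbitCom→Band A ($748M), VistaNet→Band G ($913M), NorthTel→Band E ($967M) — total 482+761+895+748+913+967 = $4766M.
Row-greedy (each operator in turn takes its best remaining band) gives $4578M, worse by 188.
Next-best assignment: Pulse→Band F, ClearBand→Band D, AzureWave→Band C, OrbitCom→Band A, VistaNet→Band G, NorthTel→Band E = $4724M.
No other one-to-one assignment exceeds $4766M.
Pulse's own top band is Band A ($778M), but forcing Pulse→Band A and reassigning the rest optimally gives only $4659M — worse by 107.

Pulse receives Band C.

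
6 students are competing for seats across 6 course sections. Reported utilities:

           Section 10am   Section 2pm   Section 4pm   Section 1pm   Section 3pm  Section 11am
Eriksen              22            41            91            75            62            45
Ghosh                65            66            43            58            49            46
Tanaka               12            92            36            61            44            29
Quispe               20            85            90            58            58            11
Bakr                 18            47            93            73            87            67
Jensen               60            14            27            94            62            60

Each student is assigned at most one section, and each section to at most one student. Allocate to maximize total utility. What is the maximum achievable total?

Maximum total: 473 points

Treat this as an assignment problem: match each student to one section.
Optimal: Eriksen→Section 11am (45 points), Ghosh→Section 10am (65 points), Tanaka→Section 2pm (92 points), Quispe→Section 4pm (90 points), Bakr→Section 3pm (87 points), Jensen→Section 1pm (94 points) — total 45+65+92+90+87+94 = 473 points.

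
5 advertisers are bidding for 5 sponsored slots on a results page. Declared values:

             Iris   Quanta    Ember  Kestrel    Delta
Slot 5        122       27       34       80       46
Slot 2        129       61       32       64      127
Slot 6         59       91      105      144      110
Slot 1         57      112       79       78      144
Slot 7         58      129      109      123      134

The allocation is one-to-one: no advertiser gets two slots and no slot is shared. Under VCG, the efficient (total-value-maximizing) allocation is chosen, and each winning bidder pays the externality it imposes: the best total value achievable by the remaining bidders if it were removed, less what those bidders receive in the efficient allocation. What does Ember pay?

Efficient allocation: Iris→Slot 5 ($122), Quanta→Slot 1 ($112), Ember→Slot 7 ($109), Kestrel→Slot 6 ($144), Delta→Slot 2 ($127); total welfare W = $614.
Ember receives Slot 7 at value $109, so the others get W − 109 = $505.
Without Ember: best allocation of the remaining 4 bidders over all 5 slots is Iris→Slot 2 ($129), Quanta→Slot 7 ($129), Kestrel→Slot 6 ($144), Delta→Slot 1 ($144), total $546.
VCG payment = (others' best without Ember) − (others' welfare with Ember) = 546 − 505 = $41.

Ember pays $41.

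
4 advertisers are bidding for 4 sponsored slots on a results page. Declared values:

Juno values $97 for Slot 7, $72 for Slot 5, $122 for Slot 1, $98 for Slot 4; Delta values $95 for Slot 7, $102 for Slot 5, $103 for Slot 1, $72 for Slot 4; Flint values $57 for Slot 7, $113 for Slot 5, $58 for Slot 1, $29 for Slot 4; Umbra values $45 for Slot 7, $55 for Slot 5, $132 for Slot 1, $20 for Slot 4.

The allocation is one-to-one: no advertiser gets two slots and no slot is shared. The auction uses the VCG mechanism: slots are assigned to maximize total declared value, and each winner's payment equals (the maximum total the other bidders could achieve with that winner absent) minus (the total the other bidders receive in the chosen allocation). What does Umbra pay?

Umbra pays $24.

Efficient allocation: Juno→Slot 4 ($98), Delta→Slot 7 ($95), Flint→Slot 5 ($113), Umbra→Slot 1 ($132); total welfare W = $438.
Umbra receives Slot 1 at value $132, so the others get W − 132 = $306.
Without Umbra: best allocation of the remaining 3 bidders over all 4 slots is Juno→Slot 1 ($122), Delta→Slot 7 ($95), Flint→Slot 5 ($113), total $330.
VCG payment = (others' best without Umbra) − (others' welfare with Umbra) = 330 − 306 = $24.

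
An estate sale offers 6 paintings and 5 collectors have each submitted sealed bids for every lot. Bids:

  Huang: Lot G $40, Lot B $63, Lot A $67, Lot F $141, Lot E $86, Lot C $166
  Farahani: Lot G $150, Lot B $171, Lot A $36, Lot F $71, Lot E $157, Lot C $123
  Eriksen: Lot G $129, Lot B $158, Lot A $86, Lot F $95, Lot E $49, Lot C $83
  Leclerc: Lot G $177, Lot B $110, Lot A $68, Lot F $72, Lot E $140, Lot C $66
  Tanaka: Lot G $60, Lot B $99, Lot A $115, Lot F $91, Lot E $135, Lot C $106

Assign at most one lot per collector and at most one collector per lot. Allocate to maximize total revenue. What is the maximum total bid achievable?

Optimal: Huang→Lot C ($166), Farahani→Lot E ($157), Eriksen→Lot B ($158), Leclerc→Lot G ($177), Tanaka→Lot A ($115) — total 166+157+158+177+115 = $773.
Max-entry greedy (repeatedly take the single best remaining cell) gives $744, worse by 29.
Next-best assignment: Huang→Lot C, Farahani→Lot E, Eriksen→Lot B, Leclerc→Lot G, Tanaka→Lot F = $749.
Swapping Eriksen↔Leclerc (Eriksen→Lot G $129, Leclerc→Lot B $110) loses 96.

Maximum total: $773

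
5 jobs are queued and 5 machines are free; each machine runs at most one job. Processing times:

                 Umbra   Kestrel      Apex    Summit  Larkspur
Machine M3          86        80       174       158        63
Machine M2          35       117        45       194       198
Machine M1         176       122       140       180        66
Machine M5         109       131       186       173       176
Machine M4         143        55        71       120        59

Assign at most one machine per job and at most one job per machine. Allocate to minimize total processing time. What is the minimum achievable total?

Minimum total: 420 min

Optimal: Umbra→Machine M5 (109 min), Kestrel→Machine M3 (80 min), Apex→Machine M2 (45 min), Summit→Machine M4 (120 min), Larkspur→Machine M1 (66 min) — total 109+80+45+120+66 = 420 min.
Swapping Larkspur↔Umbra (Larkspur→Machine M5 176 min, Umbra→Machine M1 176 min) adds 177.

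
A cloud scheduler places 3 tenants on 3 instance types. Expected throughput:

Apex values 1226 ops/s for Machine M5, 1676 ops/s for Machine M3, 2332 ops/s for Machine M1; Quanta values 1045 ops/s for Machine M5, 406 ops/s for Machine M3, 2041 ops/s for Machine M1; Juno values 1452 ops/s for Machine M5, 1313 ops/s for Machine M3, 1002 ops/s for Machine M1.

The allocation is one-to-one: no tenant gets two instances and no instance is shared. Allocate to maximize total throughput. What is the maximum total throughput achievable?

Max total: 5169 ops/s

Optimal: Apex→Machine M3 (1676 ops/s), Quanta→Machine M1 (2041 ops/s), Juno→Machine M5 (1452 ops/s) — total 1676+2041+1452 = 5169 ops/s.
Max-entry greedy (repeatedly take the single best remaining cell) gives 4190 ops/s, worse by 979.
Checked against all permutations: 5169 ops/s is optimal.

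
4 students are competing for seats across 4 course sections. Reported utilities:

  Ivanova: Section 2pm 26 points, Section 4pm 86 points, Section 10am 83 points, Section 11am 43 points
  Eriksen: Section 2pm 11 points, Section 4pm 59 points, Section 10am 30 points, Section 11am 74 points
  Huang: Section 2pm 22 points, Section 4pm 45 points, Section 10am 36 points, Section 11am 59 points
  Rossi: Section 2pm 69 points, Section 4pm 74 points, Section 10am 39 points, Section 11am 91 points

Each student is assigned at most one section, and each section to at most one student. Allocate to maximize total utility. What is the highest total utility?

Maximum total: 271 points

Optimal: Ivanova→Section 10am (83 points), Eriksen→Section 11am (74 points), Huang→Section 4pm (45 points), Rossi→Section 2pm (69 points) — total 83+74+45+69 = 271 points.
Max-entry greedy (repeatedly take the single best remaining cell) gives 224 points, worse by 47.
Next-best assignment: Ivanova→Section 10am, Eriksen→Section 4pm, Huang→Section 11am, Rossi→Section 2pm = 270 points.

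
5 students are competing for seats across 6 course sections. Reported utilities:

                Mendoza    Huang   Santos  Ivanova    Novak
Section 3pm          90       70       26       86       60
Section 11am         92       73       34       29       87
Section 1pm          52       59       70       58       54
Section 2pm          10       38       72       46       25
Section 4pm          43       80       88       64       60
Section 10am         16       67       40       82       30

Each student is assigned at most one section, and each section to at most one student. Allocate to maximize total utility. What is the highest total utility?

This is a one-to-one assignment (maximum-weight bipartite matching).
Optimal: Mendoza→Section 3pm (90 points), Huang→Section 4pm (80 points), Santos→Section 2pm (72 points), Ivanova→Section 10am (82 points), Novak→Section 11am (87 points) — total 90+80+72+82+87 = 411 points.
Column-greedy (each section in turn goes to its best remaining student) gives 373 points, worse by 38.
Every other assignment is strictly worse.

Max total: 411 points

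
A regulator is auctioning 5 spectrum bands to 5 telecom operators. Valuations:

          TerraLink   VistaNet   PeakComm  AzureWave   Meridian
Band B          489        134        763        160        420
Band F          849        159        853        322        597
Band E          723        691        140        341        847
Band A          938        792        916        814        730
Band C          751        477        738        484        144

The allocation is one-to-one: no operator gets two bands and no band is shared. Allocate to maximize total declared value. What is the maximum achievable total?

Maximum total: $3750M

This is a one-to-one assignment (maximum-weight bipartite matching).
Optimal: TerraLink→Band F ($849M), VistaNet→Band C ($477M), PeakComm→Band B ($763M), AzureWave→Band A ($814M), Meridian→Band E ($847M) — total 849+477+763+814+847 = $3750M.
Max-entry greedy (repeatedly take the single best remaining cell) gives $3256M, worse by 494.
Swapping PeakComm↔AzureWave (PeakComm→Band A $916M, AzureWave→Band B $160M) loses 501.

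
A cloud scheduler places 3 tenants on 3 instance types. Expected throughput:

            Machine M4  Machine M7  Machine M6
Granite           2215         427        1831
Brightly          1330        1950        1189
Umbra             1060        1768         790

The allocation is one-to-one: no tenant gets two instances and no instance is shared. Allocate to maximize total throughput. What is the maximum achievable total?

Maximum total: 5172 ops/s

Optimal: Granite→Machine M4 (2215 ops/s), Brightly→Machine M6 (1189 ops/s), Umbra→Machine M7 (1768 ops/s) — total 2215+1189+1768 = 5172 ops/s.
Max-entry greedy (repeatedly take the single best remaining cell) gives 4955 ops/s, worse by 217.
Next-best assignment: Granite→Machine M4, Brightly→Machine M7, Umbra→Machine M6 = 4955 ops/s.
Swapping Granite↔Brightly (Granite→Machine M6 1831 ops/s, Brightly→Machine M4 1330 ops/s) loses 243.
Every other assignment is strictly worse.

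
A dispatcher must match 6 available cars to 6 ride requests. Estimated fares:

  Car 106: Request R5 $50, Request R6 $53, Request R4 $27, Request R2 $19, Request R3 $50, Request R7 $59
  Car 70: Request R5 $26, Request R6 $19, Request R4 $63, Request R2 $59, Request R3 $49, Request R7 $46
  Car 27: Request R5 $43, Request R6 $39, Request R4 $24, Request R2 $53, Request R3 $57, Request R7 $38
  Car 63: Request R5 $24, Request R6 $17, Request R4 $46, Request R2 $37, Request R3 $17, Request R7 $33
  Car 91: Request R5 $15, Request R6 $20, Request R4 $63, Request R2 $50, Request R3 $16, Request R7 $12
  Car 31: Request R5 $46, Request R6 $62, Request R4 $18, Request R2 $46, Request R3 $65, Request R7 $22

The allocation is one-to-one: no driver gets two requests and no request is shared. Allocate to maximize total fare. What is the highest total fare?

Maximum total: $324

This is a one-to-one assignment (maximum-weight bipartite matching).
Optimal: Car 106→Request R5 ($50), Car 70→Request R2 ($59), Car 27→Request R3 ($57), Car 63→Request R7 ($33), Car 91→Request R4 ($63), Car 31→Request R6 ($62) — total 50+59+57+33+63+62 = $324.
Column-greedy (each request in turn goes to its best remaining driver) gives $257, worse by 67.
Checked against all permutations: $324 is optimal.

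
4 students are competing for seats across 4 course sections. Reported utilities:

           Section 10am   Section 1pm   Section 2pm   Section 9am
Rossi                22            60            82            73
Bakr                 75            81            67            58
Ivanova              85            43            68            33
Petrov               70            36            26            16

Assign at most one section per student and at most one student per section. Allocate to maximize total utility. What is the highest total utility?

This is the linear assignment problem.
Optimal: Rossi→Section 9am (73 points), Bakr→Section 1pm (81 points), Ivanova→Section 2pm (68 points), Petrov→Section 10am (70 points) — total 73+81+68+70 = 292 points.
Row-greedy (each student in turn takes its best remaining section) gives 264 points, worse by 28.
Swapping Petrov↔Ivanova (Petrov→Section 2pm 26 points, Ivanova→Section 10am 85 points) loses 27.

Max total: 292 points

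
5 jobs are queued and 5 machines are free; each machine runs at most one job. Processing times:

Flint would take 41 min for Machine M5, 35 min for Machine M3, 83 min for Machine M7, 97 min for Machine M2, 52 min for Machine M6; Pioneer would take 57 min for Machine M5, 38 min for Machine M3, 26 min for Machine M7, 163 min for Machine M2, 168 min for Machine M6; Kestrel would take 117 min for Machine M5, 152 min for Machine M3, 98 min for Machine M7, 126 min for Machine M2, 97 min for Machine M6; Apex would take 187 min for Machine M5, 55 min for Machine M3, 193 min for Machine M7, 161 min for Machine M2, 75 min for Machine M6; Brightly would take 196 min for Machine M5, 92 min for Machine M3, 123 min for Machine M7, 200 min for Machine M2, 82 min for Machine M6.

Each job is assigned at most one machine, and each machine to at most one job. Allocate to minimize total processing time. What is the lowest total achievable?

Optimal: Flint→Machine M5 (41 min), Pioneer→Machine M7 (26 min), Kestrel→Machine M2 (126 min), Apex→Machine M3 (55 min), Brightly→Machine M6 (82 min) — total 41+26+126+55+82 = 330 min.

Minimum total: 330 min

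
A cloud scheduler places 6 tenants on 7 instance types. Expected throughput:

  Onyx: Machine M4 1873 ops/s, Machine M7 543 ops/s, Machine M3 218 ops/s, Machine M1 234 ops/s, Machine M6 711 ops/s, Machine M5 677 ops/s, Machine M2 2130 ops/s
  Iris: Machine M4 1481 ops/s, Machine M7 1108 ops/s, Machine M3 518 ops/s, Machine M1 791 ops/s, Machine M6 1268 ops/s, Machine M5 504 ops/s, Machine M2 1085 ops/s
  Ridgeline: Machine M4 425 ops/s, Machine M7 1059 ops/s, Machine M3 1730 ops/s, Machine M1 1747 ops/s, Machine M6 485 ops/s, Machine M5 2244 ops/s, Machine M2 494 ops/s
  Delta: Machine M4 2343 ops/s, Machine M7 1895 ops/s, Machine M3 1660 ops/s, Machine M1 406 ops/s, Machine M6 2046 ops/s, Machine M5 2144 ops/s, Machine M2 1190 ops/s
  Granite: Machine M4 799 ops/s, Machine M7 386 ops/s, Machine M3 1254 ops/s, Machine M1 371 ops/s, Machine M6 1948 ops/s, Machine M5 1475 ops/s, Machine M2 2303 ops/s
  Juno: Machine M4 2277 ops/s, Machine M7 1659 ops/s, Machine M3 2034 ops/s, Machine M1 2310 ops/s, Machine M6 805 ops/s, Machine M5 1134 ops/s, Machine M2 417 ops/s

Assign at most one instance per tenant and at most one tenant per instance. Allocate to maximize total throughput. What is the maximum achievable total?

Optimal: Onyx→Machine M2 (2130 ops/s), Iris→Machine M7 (1108 ops/s), Ridgeline→Machine M5 (2244 ops/s), Delta→Machine M4 (2343 ops/s), Granite→Machine M6 (1948 ops/s), Juno→Machine M1 (2310 ops/s) — total 2130+1108+2244+2343+1948+2310 = 12083 ops/s.
Row-greedy (each tenant in turn takes its best remaining instance) gives 11465 ops/s, worse by 618.
Next-best assignment: Onyx→Machine M2, Iris→Machine M4, Ridgeline→Machine M5, Delta→Machine M7, Granite→Machine M6, Juno→Machine M1 = 12008 ops/s.
Swapping Onyx↔Iris (Onyx→Machine M7 543 ops/s, Iris→Machine M2 1085 ops/s) loses 1610.

Max total: 12083 ops/s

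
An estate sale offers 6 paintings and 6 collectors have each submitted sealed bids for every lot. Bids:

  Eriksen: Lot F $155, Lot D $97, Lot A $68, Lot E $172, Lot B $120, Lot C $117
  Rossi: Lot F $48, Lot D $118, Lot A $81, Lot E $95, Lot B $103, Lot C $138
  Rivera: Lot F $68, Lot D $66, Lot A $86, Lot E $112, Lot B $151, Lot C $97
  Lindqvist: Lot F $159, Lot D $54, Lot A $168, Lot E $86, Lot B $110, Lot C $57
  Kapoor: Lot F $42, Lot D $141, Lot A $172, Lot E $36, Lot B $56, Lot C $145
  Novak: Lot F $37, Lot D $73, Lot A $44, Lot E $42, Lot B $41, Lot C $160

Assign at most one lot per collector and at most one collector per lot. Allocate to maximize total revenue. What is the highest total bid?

Optimal: Eriksen→Lot E ($172), Rossi→Lot D ($118), Rivera→Lot B ($151), Lindqvist→Lot F ($159), Kapoor→Lot A ($172), Novak→Lot C ($160) — total 172+118+151+159+172+160 = $932.
Row-greedy (each collector in turn takes its best remaining lot) gives $807, worse by 125.
Next-best assignment: Eriksen→Lot F, Rossi→Lot E, Rivera→Lot B, Lindqvist→Lot A, Kapoor→Lot D, Novak→Lot C = $870.
Swapping Eriksen↔Kapoor (Eriksen→Lot A $68, Kapoor→Lot E $36) loses 240.
No other one-to-one assignment exceeds $932.

Maximum total: $932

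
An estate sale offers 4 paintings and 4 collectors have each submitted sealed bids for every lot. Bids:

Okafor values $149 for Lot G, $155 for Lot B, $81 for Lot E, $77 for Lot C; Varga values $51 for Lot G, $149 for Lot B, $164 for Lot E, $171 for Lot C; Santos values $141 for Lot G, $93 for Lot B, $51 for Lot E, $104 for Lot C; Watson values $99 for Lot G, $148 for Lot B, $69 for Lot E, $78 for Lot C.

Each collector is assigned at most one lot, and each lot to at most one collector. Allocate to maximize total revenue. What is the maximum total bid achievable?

Maximum total: $565

Optimal: Okafor→Lot G ($149), Varga→Lot E ($164), Santos→Lot C ($104), Watson→Lot B ($148) — total 149+164+104+148 = $565.
Column-greedy (each lot in turn goes to its best remaining collector) gives $471, worse by 94.
Next-best assignment: Okafor→Lot E, Varga→Lot C, Santos→Lot G, Watson→Lot B = $541.
Swapping Varga↔Watson (Varga→Lot B $149, Watson→Lot E $69) loses 94.
Checked against all permutations: $565 is optimal.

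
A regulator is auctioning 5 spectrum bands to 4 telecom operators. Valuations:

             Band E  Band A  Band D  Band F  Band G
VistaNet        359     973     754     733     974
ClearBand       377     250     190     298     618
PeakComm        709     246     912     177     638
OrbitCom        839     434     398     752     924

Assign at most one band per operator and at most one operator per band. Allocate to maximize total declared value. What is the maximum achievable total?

Optimal: VistaNet→Band A ($973M), ClearBand→Band G ($618M), PeakComm→Band D ($912M), OrbitCom→Band E ($839M) — total 973+618+912+839 = $3342M.
Row-greedy (each operator in turn takes its best remaining band) gives $3015M, worse by 327.
Next-best assignment: VistaNet→Band A, ClearBand→Band G, PeakComm→Band D, OrbitCom→Band F = $3255M.
Every other assignment is strictly worse.

Maximum total: $3342M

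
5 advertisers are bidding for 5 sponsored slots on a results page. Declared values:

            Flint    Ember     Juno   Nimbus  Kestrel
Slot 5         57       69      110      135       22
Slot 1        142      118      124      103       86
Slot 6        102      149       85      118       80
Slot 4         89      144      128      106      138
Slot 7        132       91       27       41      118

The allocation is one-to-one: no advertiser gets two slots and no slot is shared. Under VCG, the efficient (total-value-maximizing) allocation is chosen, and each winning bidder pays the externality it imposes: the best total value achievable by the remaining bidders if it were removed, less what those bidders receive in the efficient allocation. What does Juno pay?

Juno pays $10.

Efficient allocation: Flint→Slot 7 ($132), Ember→Slot 6 ($149), Juno→Slot 1 ($124), Nimbus→Slot 5 ($135), Kestrel→Slot 4 ($138); total welfare W = $678.
Juno receives Slot 1 at value $124, so the others get W − 124 = $554.
Without Juno: best allocation of the remaining 4 bidders over all 5 slots is Flint→Slot 1 ($142), Ember→Slot 6 ($149), Nimbus→Slot 5 ($135), Kestrel→Slot 4 ($138), total $564.
VCG payment = (others' best without Juno) − (others' welfare with Juno) = 564 − 554 = $10.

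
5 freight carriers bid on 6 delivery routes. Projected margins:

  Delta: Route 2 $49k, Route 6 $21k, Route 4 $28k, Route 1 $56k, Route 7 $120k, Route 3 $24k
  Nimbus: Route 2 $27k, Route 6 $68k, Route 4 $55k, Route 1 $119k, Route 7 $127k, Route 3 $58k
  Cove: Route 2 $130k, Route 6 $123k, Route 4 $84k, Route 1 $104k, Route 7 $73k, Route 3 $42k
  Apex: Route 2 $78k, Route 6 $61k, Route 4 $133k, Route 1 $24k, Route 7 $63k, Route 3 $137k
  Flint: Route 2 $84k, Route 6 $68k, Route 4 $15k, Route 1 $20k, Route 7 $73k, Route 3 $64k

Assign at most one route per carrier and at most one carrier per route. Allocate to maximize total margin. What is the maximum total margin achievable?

Treat this as an assignment problem: match each carrier to one route.
Optimal: Delta→Route 7 ($120k), Nimbus→Route 1 ($119k), Cove→Route 6 ($123k), Apex→Route 3 ($137k), Flint→Route 2 ($84k) — total 120+119+123+137+84 = $583k.
Row-greedy (each carrier in turn takes its best remaining route) gives $574k, worse by 9.
Next-best assignment: Delta→Route 7, Nimbus→Route 1, Cove→Route 6, Apex→Route 4, Flint→Route 2 = $579k.
Checked against all permutations: $583k is optimal.

Maximum total: $583k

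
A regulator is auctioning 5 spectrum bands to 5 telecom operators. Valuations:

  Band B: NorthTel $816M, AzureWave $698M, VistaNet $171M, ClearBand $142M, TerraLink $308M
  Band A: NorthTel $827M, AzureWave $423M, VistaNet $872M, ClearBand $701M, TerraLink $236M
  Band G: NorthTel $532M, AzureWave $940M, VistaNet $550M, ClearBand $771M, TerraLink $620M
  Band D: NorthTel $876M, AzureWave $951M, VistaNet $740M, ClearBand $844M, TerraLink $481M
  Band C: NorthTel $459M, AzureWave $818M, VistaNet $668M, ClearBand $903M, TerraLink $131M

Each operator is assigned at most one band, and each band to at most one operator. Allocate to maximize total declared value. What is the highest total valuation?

Maximum total: $4162M

This is the linear assignment problem.
Optimal: NorthTel→Band B ($816M), AzureWave→Band D ($951M), VistaNet→Band A ($872M), ClearBand→Band C ($903M), TerraLink→Band G ($620M) — total 816+951+872+903+620 = $4162M.
Column-greedy (each band in turn goes to its best remaining operator) gives $3603M, worse by 559.
Swapping VistaNet↔NorthTel (VistaNet→Band B $171M, NorthTel→Band A $827M) loses 690.
Every other assignment is strictly worse.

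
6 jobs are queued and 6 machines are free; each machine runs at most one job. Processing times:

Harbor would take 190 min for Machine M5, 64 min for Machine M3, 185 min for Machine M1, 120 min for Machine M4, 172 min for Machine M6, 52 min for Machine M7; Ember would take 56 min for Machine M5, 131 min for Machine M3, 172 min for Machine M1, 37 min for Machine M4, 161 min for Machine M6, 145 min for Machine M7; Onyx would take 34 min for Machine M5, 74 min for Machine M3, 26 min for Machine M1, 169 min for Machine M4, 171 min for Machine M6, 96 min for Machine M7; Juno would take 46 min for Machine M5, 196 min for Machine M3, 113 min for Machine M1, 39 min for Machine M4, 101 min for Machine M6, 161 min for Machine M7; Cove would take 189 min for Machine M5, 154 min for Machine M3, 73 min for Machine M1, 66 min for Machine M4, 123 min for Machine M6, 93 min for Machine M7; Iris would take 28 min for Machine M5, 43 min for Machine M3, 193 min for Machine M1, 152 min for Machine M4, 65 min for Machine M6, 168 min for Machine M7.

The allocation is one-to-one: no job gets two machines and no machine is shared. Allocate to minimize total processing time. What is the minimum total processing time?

Optimal: Harbor→Machine M7 (52 min), Ember→Machine M4 (37 min), Onyx→Machine M1 (26 min), Juno→Machine M5 (46 min), Cove→Machine M6 (123 min), Iris→Machine M3 (43 min) — total 52+37+26+46+123+43 = 327 min.
Next-best assignment: Harbor→Machine M3, Ember→Machine M4, Onyx→Machine M1, Juno→Machine M5, Cove→Machine M7, Iris→Machine M6 = 331 min.

Min total: 327 min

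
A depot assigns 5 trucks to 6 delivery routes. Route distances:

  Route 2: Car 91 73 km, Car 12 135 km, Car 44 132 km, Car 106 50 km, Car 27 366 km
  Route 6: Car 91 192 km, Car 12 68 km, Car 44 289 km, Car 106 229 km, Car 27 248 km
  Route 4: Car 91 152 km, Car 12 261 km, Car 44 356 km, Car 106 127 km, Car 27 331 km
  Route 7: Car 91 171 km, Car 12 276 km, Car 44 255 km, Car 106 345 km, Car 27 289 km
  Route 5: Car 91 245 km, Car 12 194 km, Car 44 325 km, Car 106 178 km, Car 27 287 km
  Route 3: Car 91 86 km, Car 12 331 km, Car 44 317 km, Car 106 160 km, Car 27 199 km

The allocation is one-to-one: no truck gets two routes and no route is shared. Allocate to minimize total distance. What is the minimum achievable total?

Optimal: Car 91→Route 7 (171 km), Car 12→Route 6 (68 km), Car 44→Route 2 (132 km), Car 106→Route 4 (127 km), Car 27→Route 3 (199 km) — total 171+68+132+127+199 = 697 km.
Min-entry greedy (repeatedly take the single cheapest remaining cell) gives 746 km, worse by 49.
Next-best assignment: Car 91→Route 3, Car 12→Route 6, Car 44→Route 2, Car 106→Route 4, Car 27→Route 5 = 700 km.
Swapping Car 91↔Car 106 (Car 91→Route 4 152 km, Car 106→Route 7 345 km) adds 199.
No other one-to-one assignment undercuts 697 km.

Min total: 697 km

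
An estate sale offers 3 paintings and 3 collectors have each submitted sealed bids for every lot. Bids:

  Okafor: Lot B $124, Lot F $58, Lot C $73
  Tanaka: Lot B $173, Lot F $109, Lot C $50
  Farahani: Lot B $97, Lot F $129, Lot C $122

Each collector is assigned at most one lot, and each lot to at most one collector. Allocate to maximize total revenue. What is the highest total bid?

Max total: $375

Optimal: Okafor→Lot C ($73), Tanaka→Lot B ($173), Farahani→Lot F ($129) — total 73+173+129 = $375.
Row-greedy (each collector in turn takes its best remaining lot) gives $355, worse by 20.
Next-best assignment: Okafor→Lot B, Tanaka→Lot F, Farahani→Lot C = $355.
Swapping Farahani↔Okafor (Farahani→Lot C $122, Okafor→Lot F $58) loses 22.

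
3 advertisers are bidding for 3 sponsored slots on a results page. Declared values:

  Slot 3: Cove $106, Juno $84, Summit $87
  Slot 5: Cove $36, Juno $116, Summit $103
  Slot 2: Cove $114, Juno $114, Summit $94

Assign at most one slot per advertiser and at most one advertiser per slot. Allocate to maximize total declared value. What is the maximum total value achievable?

Max total: $323

Optimal: Cove→Slot 3 ($106), Juno→Slot 2 ($114), Summit→Slot 5 ($103) — total 106+114+103 = $323.
Swapping Cove↔Juno (Cove→Slot 2 $114, Juno→Slot 3 $84) loses 22.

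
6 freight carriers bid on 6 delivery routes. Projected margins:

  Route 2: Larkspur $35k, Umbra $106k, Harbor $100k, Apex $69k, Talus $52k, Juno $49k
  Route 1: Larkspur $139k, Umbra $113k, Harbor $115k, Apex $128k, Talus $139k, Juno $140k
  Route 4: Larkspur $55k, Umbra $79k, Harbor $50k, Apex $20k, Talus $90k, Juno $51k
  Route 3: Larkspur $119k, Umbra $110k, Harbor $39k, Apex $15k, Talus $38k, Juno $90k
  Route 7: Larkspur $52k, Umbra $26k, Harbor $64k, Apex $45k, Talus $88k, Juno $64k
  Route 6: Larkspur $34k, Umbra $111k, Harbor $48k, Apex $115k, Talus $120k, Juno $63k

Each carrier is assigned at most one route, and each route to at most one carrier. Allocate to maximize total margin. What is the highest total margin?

Optimal: Larkspur→Route 3 ($119k), Umbra→Route 4 ($79k), Harbor→Route 2 ($100k), Apex→Route 6 ($115k), Talus→Route 7 ($88k), Juno→Route 1 ($140k) — total 119+79+100+115+88+140 = $641k.
Row-greedy (each carrier in turn takes its best remaining route) gives $575k, worse by 66.

Maximum total: $641k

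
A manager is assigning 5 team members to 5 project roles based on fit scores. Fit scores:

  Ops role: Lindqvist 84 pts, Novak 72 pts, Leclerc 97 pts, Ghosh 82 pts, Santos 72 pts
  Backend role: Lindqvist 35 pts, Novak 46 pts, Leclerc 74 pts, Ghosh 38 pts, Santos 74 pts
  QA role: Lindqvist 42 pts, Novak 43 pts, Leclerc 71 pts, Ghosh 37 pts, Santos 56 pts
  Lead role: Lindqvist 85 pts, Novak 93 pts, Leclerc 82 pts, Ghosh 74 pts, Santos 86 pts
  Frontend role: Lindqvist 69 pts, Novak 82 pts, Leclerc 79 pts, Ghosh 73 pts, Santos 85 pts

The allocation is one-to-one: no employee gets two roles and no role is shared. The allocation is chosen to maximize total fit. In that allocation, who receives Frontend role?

This is the linear assignment problem.
Optimal: Lindqvist→Ops role (84 pts), Novak→Lead role (93 pts), Leclerc→QA role (71 pts), Ghosh→Frontend role (73 pts), Santos→Backend role (74 pts) — total 84+93+71+73+74 = 395 pts.
Column-greedy (each role in turn goes to its best remaining employee) gives 372 pts, worse by 23.
Every other assignment is strictly worse.
Ghosh's own top role is Ops role (82 pts), but forcing Ghosh→Ops role and reassigning the rest optimally gives only 394 pts — worse by 1.

Ghosh receives Frontend role.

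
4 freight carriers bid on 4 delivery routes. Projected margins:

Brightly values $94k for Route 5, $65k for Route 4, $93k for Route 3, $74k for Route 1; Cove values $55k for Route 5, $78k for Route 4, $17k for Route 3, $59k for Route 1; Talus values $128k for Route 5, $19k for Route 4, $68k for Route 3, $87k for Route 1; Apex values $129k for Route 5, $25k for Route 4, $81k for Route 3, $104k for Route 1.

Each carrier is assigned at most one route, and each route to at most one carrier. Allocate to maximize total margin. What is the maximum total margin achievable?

Optimal: Brightly→Route 3 ($93k), Cove→Route 4 ($78k), Talus→Route 5 ($128k), Apex→Route 1 ($104k) — total 93+78+128+104 = $403k.
Row-greedy (each carrier in turn takes its best remaining route) gives $340k, worse by 63.
Next-best assignment: Brightly→Route 3, Cove→Route 4, Talus→Route 1, Apex→Route 5 = $387k.
No other one-to-one assignment exceeds $403k.

Maximum total: $403k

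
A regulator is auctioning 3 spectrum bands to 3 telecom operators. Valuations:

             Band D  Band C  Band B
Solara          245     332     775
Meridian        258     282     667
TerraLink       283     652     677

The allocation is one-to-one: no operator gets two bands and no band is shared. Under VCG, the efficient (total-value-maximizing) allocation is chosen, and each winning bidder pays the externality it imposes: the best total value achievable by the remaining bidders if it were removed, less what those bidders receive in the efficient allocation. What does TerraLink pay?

TerraLink pays $24M.

Efficient allocation: Solara→Band B ($775M), Meridian→Band D ($258M), TerraLink→Band C ($652M); total welfare W = $1685M.
TerraLink receives Band C at value $652M, so the others get W − 652 = $1033M.
Without TerraLink: best allocation of the remaining 2 bidders over all 3 bands is Solara→Band B ($775M), Meridian→Band C ($282M), total $1057M.
VCG payment = (others' best without TerraLink) − (others' welfare with TerraLink) = 1057 − 1033 = $24M.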